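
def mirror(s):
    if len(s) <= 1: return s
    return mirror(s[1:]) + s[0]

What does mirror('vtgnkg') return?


mirror('vtgnkg') = mirror('tgnkg') + 'v'
mirror('tgnkg') = mirror('gnkg') + 't'
mirror('gnkg') = mirror('nkg') + 'g'
mirror('nkg') = mirror('kg') + 'n'
mirror('kg') = mirror('g') + 'k'
mirror('g') = 'g'  (base case)
Concatenating: 'g' + 'k' + 'n' + 'g' + 't' + 'v' = 'gkngtv'

gkngtv


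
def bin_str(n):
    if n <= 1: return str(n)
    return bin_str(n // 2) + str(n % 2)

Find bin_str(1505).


bin_str(1505) = bin_str(752) + '1'
bin_str(752) = bin_str(376) + '0'
bin_str(376) = bin_str(188) + '0'
bin_str(188) = bin_str(94) + '0'
bin_str(94) = bin_str(47) + '0'
bin_str(47) = bin_str(23) + '1'
bin_str(23) = bin_str(11) + '1'
bin_str(11) = bin_str(5) + '1'
bin_str(5) = bin_str(2) + '1'
bin_str(2) = bin_str(1) + '0'
bin_str(1) = '1'  (base case)
Concatenating: '1' + '0' + '1' + '1' + '1' + '1' + '0' + '0' + '0' + '0' + '1' = '10111100001'

10111100001


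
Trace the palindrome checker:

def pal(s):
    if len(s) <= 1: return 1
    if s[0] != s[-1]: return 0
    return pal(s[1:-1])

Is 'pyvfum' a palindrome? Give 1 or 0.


pal('pyvfum'): s[0]='p' != s[-1]='m' -> return 0
Result: 0 (not a palindrome)

0


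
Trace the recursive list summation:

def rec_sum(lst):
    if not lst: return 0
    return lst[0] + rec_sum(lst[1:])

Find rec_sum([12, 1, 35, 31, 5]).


rec_sum([12, 1, 35, 31, 5]) = 12 + rec_sum([1, 35, 31, 5])
rec_sum([1, 35, 31, 5]) = 1 + rec_sum([35, 31, 5])
rec_sum([35, 31, 5]) = 35 + rec_sum([31, 5])
rec_sum([31, 5]) = 31 + rec_sum([5])
rec_sum([5]) = 5 + rec_sum([])
rec_sum([]) = 0  (base case)
Total: 12 + 1 + 35 + 31 + 5 + 0 = 84

84


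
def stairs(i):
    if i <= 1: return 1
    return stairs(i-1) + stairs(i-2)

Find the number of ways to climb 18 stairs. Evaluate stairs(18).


Building up from base cases:
stairs(0) = 1
stairs(1) = 1
stairs(2) = stairs(1) + stairs(0) = 1 + 1 = 2
stairs(3) = stairs(2) + stairs(1) = 2 + 1 = 3
stairs(4) = stairs(3) + stairs(2) = 3 + 2 = 5
stairs(5) = stairs(4) + stairs(3) = 5 + 3 = 8
stairs(6) = stairs(5) + stairs(4) = 8 + 5 = 13
stairs(7) = stairs(6) + stairs(5) = 13 + 8 = 21
stairs(8) = stairs(7) + stairs(6) = 21 + 13 = 34
stairs(9) = stairs(8) + stairs(7) = 34 + 21 = 55
stairs(10) = stairs(9) + stairs(8) = 55 + 34 = 89
stairs(11) = stairs(10) + stairs(9) = 89 + 55 = 144
stairs(12) = stairs(11) + stairs(10) = 144 + 89 = 233
stairs(13) = stairs(12) + stairs(11) = 233 + 144 = 377
stairs(14) = stairs(13) + stairs(12) = 377 + 233 = 610
stairs(15) = stairs(14) + stairs(13) = 610 + 377 = 987
stairs(16) = stairs(15) + stairs(14) = 987 + 610 = 1597
stairs(17) = stairs(16) + stairs(15) = 1597 + 987 = 2584
stairs(18) = stairs(17) + stairs(16) = 2584 + 1597 = 4181

4181


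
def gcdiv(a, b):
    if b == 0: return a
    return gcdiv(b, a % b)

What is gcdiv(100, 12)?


gcdiv(100, 12) = gcdiv(12, 4)
gcdiv(12, 4) = gcdiv(4, 0)
gcdiv(4, 0) = 4  (base case)

4


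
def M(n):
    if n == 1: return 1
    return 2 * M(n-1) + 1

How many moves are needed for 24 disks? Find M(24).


M(24) = 2 * M(23) + 1
M(23) = 2 * M(22) + 1
M(22) = 2 * M(21) + 1
M(21) = 2 * M(20) + 1
M(20) = 2 * M(19) + 1
M(19) = 2 * M(18) + 1
M(18) = 2 * M(17) + 1
M(17) = 2 * M(16) + 1
M(16) = 2 * M(15) + 1
M(15) = 2 * M(14) + 1
M(14) = 2 * M(13) + 1
M(13) = 2 * M(12) + 1
M(12) = 2 * M(11) + 1
M(11) = 2 * M(10) + 1
M(10) = 2 * M(9) + 1
M(9) = 2 * M(8) + 1
M(8) = 2 * M(7) + 1
M(7) = 2 * M(6) + 1
M(6) = 2 * M(5) + 1
M(5) = 2 * M(4) + 1
M(4) = 2 * M(3) + 1
M(3) = 2 * M(2) + 1
M(2) = 2 * M(1) + 1
M(1) = 1  (base case)
M(2) = 2 * 1 + 1 = 3
M(3) = 2 * 3 + 1 = 7
M(4) = 2 * 7 + 1 = 15
M(5) = 2 * 15 + 1 = 31
M(6) = 2 * 31 + 1 = 63
M(7) = 2 * 63 + 1 = 127
M(8) = 2 * 127 + 1 = 255
M(9) = 2 * 255 + 1 = 511
M(10) = 2 * 511 + 1 = 1023
M(11) = 2 * 1023 + 1 = 2047
M(12) = 2 * 2047 + 1 = 4095
M(13) = 2 * 4095 + 1 = 8191
M(14) = 2 * 8191 + 1 = 16383
M(15) = 2 * 16383 + 1 = 32767
M(16) = 2 * 32767 + 1 = 65535
M(17) = 2 * 65535 + 1 = 131071
M(18) = 2 * 131071 + 1 = 262143
M(19) = 2 * 262143 + 1 = 524287
M(20) = 2 * 524287 + 1 = 1048575
M(21) = 2 * 1048575 + 1 = 2097151
M(22) = 2 * 2097151 + 1 = 4194303
M(23) = 2 * 4194303 + 1 = 8388607
M(24) = 2 * 8388607 + 1 = 16777215

16777215


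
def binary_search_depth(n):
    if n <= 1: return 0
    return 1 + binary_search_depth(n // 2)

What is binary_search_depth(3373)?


3373 / 2 = 1686
1686 / 2 = 843
843 / 2 = 421
421 / 2 = 210
210 / 2 = 105
105 / 2 = 52
52 / 2 = 26
26 / 2 = 13
13 / 2 = 6
6 / 2 = 3
3 / 2 = 1
Reached 1 after 11 halvings

11


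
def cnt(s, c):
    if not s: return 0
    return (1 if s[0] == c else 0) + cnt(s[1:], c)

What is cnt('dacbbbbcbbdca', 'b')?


s[0]='d' != 'b' -> 0
s[0]='a' != 'b' -> 0
s[0]='c' != 'b' -> 0
s[0]='b' == 'b' -> 1
s[0]='b' == 'b' -> 1
s[0]='b' == 'b' -> 1
s[0]='b' == 'b' -> 1
s[0]='c' != 'b' -> 0
s[0]='b' == 'b' -> 1
s[0]='b' == 'b' -> 1
s[0]='d' != 'b' -> 0
s[0]='c' != 'b' -> 0
s[0]='a' != 'b' -> 0
Sum: 0 + 0 + 0 + 1 + 1 + 1 + 1 + 0 + 1 + 1 + 0 + 0 + 0 = 6

6


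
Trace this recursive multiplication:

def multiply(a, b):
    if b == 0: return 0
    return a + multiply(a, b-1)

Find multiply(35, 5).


multiply(35, 5) = 35 + multiply(35, 4)
multiply(35, 4) = 35 + multiply(35, 3)
multiply(35, 3) = 35 + multiply(35, 2)
multiply(35, 2) = 35 + multiply(35, 1)
multiply(35, 1) = 35 + multiply(35, 0)
multiply(35, 0) = 0  (base case)
Total: 35 + 35 + 35 + 35 + 35 + 0 = 175

175


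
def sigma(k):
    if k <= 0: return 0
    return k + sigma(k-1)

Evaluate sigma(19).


sigma(19)
= 19 + 18 + 17 + 16 + 15 + 14 + 13 + 12 + 11 + 10 + 9 + 8 + 7 + 6 + 5 + 4 + 3 + 2 + 1 + sigma(0)
= 19 + 18 + 17 + 16 + 15 + 14 + 13 + 12 + 11 + 10 + 9 + 8 + 7 + 6 + 5 + 4 + 3 + 2 + 1 + 0
= 190

190


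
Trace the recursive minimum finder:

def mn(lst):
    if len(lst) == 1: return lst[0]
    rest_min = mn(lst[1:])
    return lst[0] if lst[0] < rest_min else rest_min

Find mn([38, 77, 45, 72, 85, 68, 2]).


mn([38, 77, 45, 72, 85, 68, 2]): compare 38 with mn([77, 45, 72, 85, 68, 2])
mn([77, 45, 72, 85, 68, 2]): compare 77 with mn([45, 72, 85, 68, 2])
mn([45, 72, 85, 68, 2]): compare 45 with mn([72, 85, 68, 2])
mn([72, 85, 68, 2]): compare 72 with mn([85, 68, 2])
mn([85, 68, 2]): compare 85 with mn([68, 2])
mn([68, 2]): compare 68 with mn([2])
mn([2]) = 2  (base case)
Compare 68 with 2 -> 2
Compare 85 with 2 -> 2
Compare 72 with 2 -> 2
Compare 45 with 2 -> 2
Compare 77 with 2 -> 2
Compare 38 with 2 -> 2

2


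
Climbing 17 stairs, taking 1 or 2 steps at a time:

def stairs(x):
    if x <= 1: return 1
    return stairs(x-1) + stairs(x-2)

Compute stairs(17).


Building up from base cases:
stairs(0) = 1
stairs(1) = 1
stairs(2) = stairs(1) + stairs(0) = 1 + 1 = 2
stairs(3) = stairs(2) + stairs(1) = 2 + 1 = 3
stairs(4) = stairs(3) + stairs(2) = 3 + 2 = 5
stairs(5) = stairs(4) + stairs(3) = 5 + 3 = 8
stairs(6) = stairs(5) + stairs(4) = 8 + 5 = 13
stairs(7) = stairs(6) + stairs(5) = 13 + 8 = 21
stairs(8) = stairs(7) + stairs(6) = 21 + 13 = 34
stairs(9) = stairs(8) + stairs(7) = 34 + 21 = 55
stairs(10) = stairs(9) + stairs(8) = 55 + 34 = 89
stairs(11) = stairs(10) + stairs(9) = 89 + 55 = 144
stairs(12) = stairs(11) + stairs(10) = 144 + 89 = 233
stairs(13) = stairs(12) + stairs(11) = 233 + 144 = 377
stairs(14) = stairs(13) + stairs(12) = 377 + 233 = 610
stairs(15) = stairs(14) + stairs(13) = 610 + 377 = 987
stairs(16) = stairs(15) + stairs(14) = 987 + 610 = 1597
stairs(17) = stairs(16) + stairs(15) = 1597 + 987 = 2584

2584


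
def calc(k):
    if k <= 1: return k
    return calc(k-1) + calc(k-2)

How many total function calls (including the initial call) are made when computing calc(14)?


Let C(n) = total calls for calc(n)
C(0) = 1, C(1) = 1
C(2) = 1 + C(1) + C(0) = 1 + 1 + 1 = 3
C(3) = 1 + C(2) + C(1) = 1 + 3 + 1 = 5
C(4) = 1 + C(3) + C(2) = 1 + 5 + 3 = 9
C(5) = 1 + C(4) + C(3) = 1 + 9 + 5 = 15
C(6) = 1 + C(5) + C(4) = 1 + 15 + 9 = 25
C(7) = 1 + C(6) + C(5) = 1 + 25 + 15 = 41
C(8) = 1 + C(7) + C(6) = 1 + 41 + 25 = 67
C(9) = 1 + C(8) + C(7) = 1 + 67 + 41 = 109
C(10) = 1 + C(9) + C(8) = 1 + 109 + 67 = 177
C(11) = 1 + C(10) + C(9) = 1 + 177 + 109 = 287
C(12) = 1 + C(11) + C(10) = 1 + 287 + 177 = 465
C(13) = 1 + C(12) + C(11) = 1 + 465 + 287 = 753
C(14) = 1 + C(13) + C(12) = 1 + 753 + 465 = 1219

1219


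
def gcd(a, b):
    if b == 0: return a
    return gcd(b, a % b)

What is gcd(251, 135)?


gcd(251, 135) = gcd(135, 116)
gcd(135, 116) = gcd(116, 19)
gcd(116, 19) = gcd(19, 2)
gcd(19, 2) = gcd(2, 1)
gcd(2, 1) = gcd(1, 0)
gcd(1, 0) = 1  (base case)

1


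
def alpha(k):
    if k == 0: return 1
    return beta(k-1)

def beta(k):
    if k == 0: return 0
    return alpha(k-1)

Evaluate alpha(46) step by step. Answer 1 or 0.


alpha(46) = beta(45)
beta(45) = alpha(44)
alpha(44) = beta(43)
beta(43) = alpha(42)
alpha(42) = beta(41)
beta(41) = alpha(40)
alpha(40) = beta(39)
beta(39) = alpha(38)
alpha(38) = beta(37)
beta(37) = alpha(36)
alpha(36) = beta(35)
beta(35) = alpha(34)
alpha(34) = beta(33)
beta(33) = alpha(32)
alpha(32) = beta(31)
beta(31) = alpha(30)
alpha(30) = beta(29)
beta(29) = alpha(28)
alpha(28) = beta(27)
beta(27) = alpha(26)
alpha(26) = beta(25)
beta(25) = alpha(24)
alpha(24) = beta(23)
beta(23) = alpha(22)
alpha(22) = beta(21)
beta(21) = alpha(20)
alpha(20) = beta(19)
beta(19) = alpha(18)
alpha(18) = beta(17)
beta(17) = alpha(16)
alpha(16) = beta(15)
beta(15) = alpha(14)
alpha(14) = beta(13)
beta(13) = alpha(12)
alpha(12) = beta(11)
beta(11) = alpha(10)
alpha(10) = beta(9)
beta(9) = alpha(8)
alpha(8) = beta(7)
beta(7) = alpha(6)
alpha(6) = beta(5)
beta(5) = alpha(4)
alpha(4) = beta(3)
beta(3) = alpha(2)
alpha(2) = beta(1)
beta(1) = alpha(0)
alpha(0) = 1  (base case)
Result: 1

1


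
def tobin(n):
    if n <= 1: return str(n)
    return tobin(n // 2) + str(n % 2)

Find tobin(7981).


tobin(7981) = tobin(3990) + '1'
tobin(3990) = tobin(1995) + '0'
tobin(1995) = tobin(997) + '1'
tobin(997) = tobin(498) + '1'
tobin(498) = tobin(249) + '0'
tobin(249) = tobin(124) + '1'
tobin(124) = tobin(62) + '0'
tobin(62) = tobin(31) + '0'
tobin(31) = tobin(15) + '1'
tobin(15) = tobin(7) + '1'
tobin(7) = tobin(3) + '1'
tobin(3) = tobin(1) + '1'
tobin(1) = '1'  (base case)
Concatenating: '1' + '1' + '1' + '1' + '1' + '0' + '0' + '1' + '0' + '1' + '1' + '0' + '1' = '1111100101101'

1111100101101


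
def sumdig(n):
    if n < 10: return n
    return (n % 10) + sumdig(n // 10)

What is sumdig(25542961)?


sumdig(25542961) = 1 + sumdig(2554296)
sumdig(2554296) = 6 + sumdig(255429)
sumdig(255429) = 9 + sumdig(25542)
sumdig(25542) = 2 + sumdig(2554)
sumdig(2554) = 4 + sumdig(255)
sumdig(255) = 5 + sumdig(25)
sumdig(25) = 5 + sumdig(2)
sumdig(2) = 2  (base case)
Total: 1 + 6 + 9 + 2 + 4 + 5 + 5 + 2 = 34

34


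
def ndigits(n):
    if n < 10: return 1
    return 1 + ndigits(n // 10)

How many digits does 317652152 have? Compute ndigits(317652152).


ndigits(317652152) = 1 + ndigits(31765215)
ndigits(31765215) = 1 + ndigits(3176521)
ndigits(3176521) = 1 + ndigits(317652)
ndigits(317652) = 1 + ndigits(31765)
ndigits(31765) = 1 + ndigits(3176)
ndigits(3176) = 1 + ndigits(317)
ndigits(317) = 1 + ndigits(31)
ndigits(31) = 1 + ndigits(3)
ndigits(3) = 1  (base case: 3 < 10)
Unwinding: 1 + 1 + 1 + 1 + 1 + 1 + 1 + 1 + 1 = 9

9


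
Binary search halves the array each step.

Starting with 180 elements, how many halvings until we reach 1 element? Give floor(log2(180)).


180 / 2 = 90
90 / 2 = 45
45 / 2 = 22
22 / 2 = 11
11 / 2 = 5
5 / 2 = 2
2 / 2 = 1
Reached 1 after 7 halvings

7


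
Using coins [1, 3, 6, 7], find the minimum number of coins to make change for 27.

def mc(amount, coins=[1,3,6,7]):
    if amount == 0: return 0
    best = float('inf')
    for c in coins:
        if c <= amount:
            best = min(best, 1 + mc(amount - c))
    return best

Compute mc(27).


Building up with DP:
mc(0) = 0
mc(1) = min(1+mc(0)=1+0=1) = 1
mc(2) = min(1+mc(1)=1+1=2) = 2
mc(3) = min(1+mc(2)=1+2=3, 1+mc(0)=1+0=1) = 1
mc(4) = min(1+mc(3)=1+1=2, 1+mc(1)=1+1=2) = 2
mc(5) = min(1+mc(4)=1+2=3, 1+mc(2)=1+2=3) = 3
mc(6) = min(1+mc(5)=1+3=4, 1+mc(3)=1+1=2, 1+mc(0)=1+0=1) = 1
mc(7) = min(1+mc(6)=1+1=2, 1+mc(4)=1+2=3, 1+mc(1)=1+1=2, 1+mc(0)=1+0=1) = 1
mc(8) = min(1+mc(7)=1+1=2, 1+mc(5)=1+3=4, 1+mc(2)=1+2=3, 1+mc(1)=1+1=2) = 2
mc(9) = min(1+mc(8)=1+2=3, 1+mc(6)=1+1=2, 1+mc(3)=1+1=2, 1+mc(2)=1+2=3) = 2
mc(10) = min(1+mc(9)=1+2=3, 1+mc(7)=1+1=2, 1+mc(4)=1+2=3, 1+mc(3)=1+1=2) = 2
mc(11) = min(1+mc(10)=1+2=3, 1+mc(8)=1+2=3, 1+mc(5)=1+3=4, 1+mc(4)=1+2=3) = 3
mc(12) = min(1+mc(11)=1+3=4, 1+mc(9)=1+2=3, 1+mc(6)=1+1=2, 1+mc(5)=1+3=4) = 2
mc(13) = min(1+mc(12)=1+2=3, 1+mc(10)=1+2=3, 1+mc(7)=1+1=2, 1+mc(6)=1+1=2) = 2
mc(14) = min(1+mc(13)=1+2=3, 1+mc(11)=1+3=4, 1+mc(8)=1+2=3, 1+mc(7)=1+1=2) = 2
mc(15) = min(1+mc(14)=1+2=3, 1+mc(12)=1+2=3, 1+mc(9)=1+2=3, 1+mc(8)=1+2=3) = 3
mc(16) = min(1+mc(15)=1+3=4, 1+mc(13)=1+2=3, 1+mc(10)=1+2=3, 1+mc(9)=1+2=3) = 3
mc(17) = min(1+mc(16)=1+3=4, 1+mc(14)=1+2=3, 1+mc(11)=1+3=4, 1+mc(10)=1+2=3) = 3
mc(18) = min(1+mc(17)=1+3=4, 1+mc(15)=1+3=4, 1+mc(12)=1+2=3, 1+mc(11)=1+3=4) = 3
mc(19) = min(1+mc(18)=1+3=4, 1+mc(16)=1+3=4, 1+mc(13)=1+2=3, 1+mc(12)=1+2=3) = 3
mc(20) = min(1+mc(19)=1+3=4, 1+mc(17)=1+3=4, 1+mc(14)=1+2=3, 1+mc(13)=1+2=3) = 3
mc(21) = min(1+mc(20)=1+3=4, 1+mc(18)=1+3=4, 1+mc(15)=1+3=4, 1+mc(14)=1+2=3) = 3
mc(22) = min(1+mc(21)=1+3=4, 1+mc(19)=1+3=4, 1+mc(16)=1+3=4, 1+mc(15)=1+3=4) = 4
mc(23) = min(1+mc(22)=1+4=5, 1+mc(20)=1+3=4, 1+mc(17)=1+3=4, 1+mc(16)=1+3=4) = 4
mc(24) = min(1+mc(23)=1+4=5, 1+mc(21)=1+3=4, 1+mc(18)=1+3=4, 1+mc(17)=1+3=4) = 4
mc(25) = min(1+mc(24)=1+4=5, 1+mc(22)=1+4=5, 1+mc(19)=1+3=4, 1+mc(18)=1+3=4) = 4
mc(26) = min(1+mc(25)=1+4=5, 1+mc(23)=1+4=5, 1+mc(20)=1+3=4, 1+mc(19)=1+3=4) = 4
mc(27) = min(1+mc(26)=1+4=5, 1+mc(24)=1+4=5, 1+mc(21)=1+3=4, 1+mc(20)=1+3=4) = 4

4


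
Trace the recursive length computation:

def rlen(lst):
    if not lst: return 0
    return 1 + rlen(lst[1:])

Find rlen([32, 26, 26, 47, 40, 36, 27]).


rlen([32, 26, 26, 47, 40, 36, 27]) = 1 + rlen([26, 26, 47, 40, 36, 27])
rlen([26, 26, 47, 40, 36, 27]) = 1 + rlen([26, 47, 40, 36, 27])
rlen([26, 47, 40, 36, 27]) = 1 + rlen([47, 40, 36, 27])
rlen([47, 40, 36, 27]) = 1 + rlen([40, 36, 27])
rlen([40, 36, 27]) = 1 + rlen([36, 27])
rlen([36, 27]) = 1 + rlen([27])
rlen([27]) = 1 + rlen([])
rlen([]) = 0  (base case)
Unwinding: 1 + 1 + 1 + 1 + 1 + 1 + 1 + 0 = 7

7


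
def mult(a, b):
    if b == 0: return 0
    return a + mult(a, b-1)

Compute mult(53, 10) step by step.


mult(53, 10) = 53 + mult(53, 9)
mult(53, 9) = 53 + mult(53, 8)
mult(53, 8) = 53 + mult(53, 7)
mult(53, 7) = 53 + mult(53, 6)
mult(53, 6) = 53 + mult(53, 5)
mult(53, 5) = 53 + mult(53, 4)
mult(53, 4) = 53 + mult(53, 3)
mult(53, 3) = 53 + mult(53, 2)
mult(53, 2) = 53 + mult(53, 1)
mult(53, 1) = 53 + mult(53, 0)
mult(53, 0) = 0  (base case)
Total: 53 + 53 + 53 + 53 + 53 + 53 + 53 + 53 + 53 + 53 + 0 = 530

530


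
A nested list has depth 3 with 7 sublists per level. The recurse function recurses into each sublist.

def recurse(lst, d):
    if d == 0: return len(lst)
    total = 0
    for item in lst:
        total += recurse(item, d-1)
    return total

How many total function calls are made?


At depth 0 (root): 1 call
At depth 1: each of 1 parents calls recurse on 7 children = 7 calls
At depth 2: each of 7 parents calls recurse on 7 children = 49 calls
At depth 3: each of 49 parents calls recurse on 7 children = 343 calls
Total: 1 + 7 + 49 + 343 = 400

400


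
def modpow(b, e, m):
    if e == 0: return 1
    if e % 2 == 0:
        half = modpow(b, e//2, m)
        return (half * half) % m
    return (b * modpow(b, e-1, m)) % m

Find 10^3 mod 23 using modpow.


modpow(10, 3, 23): e is odd, compute modpow(10, 2, 23)
  modpow(10, 2, 23): e is even, compute modpow(10, 1, 23)
    modpow(10, 1, 23): e is odd, compute modpow(10, 0, 23)
      modpow(10, 0, 23) = 1
    (10 * 1) % 23 = 10
  half=10, (10*10) % 23 = 8
(10 * 8) % 23 = 11

11


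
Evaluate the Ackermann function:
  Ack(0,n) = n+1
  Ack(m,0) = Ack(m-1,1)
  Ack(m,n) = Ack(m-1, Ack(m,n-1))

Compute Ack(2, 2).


Ack(2, 2) = Ack(1, Ack(2, 1))
  Ack(2, 1) = Ack(1, Ack(2, 0))
    Ack(2, 0) = Ack(1, 1)
      Ack(1, 1) = Ack(0, Ack(1, 0))
        Ack(1, 0) = Ack(0, 1)
          Ack(0, 1) = 2
        = Ack(0, 2)
        Ack(0, 2) = 3
    = Ack(1, 3)
    Ack(1, 3) = Ack(0, Ack(1, 2))
      Ack(1, 2) = Ack(0, Ack(1, 1))
        Ack(1, 1) = Ack(0, Ack(1, 0))
          Ack(1, 0) = Ack(0, 1)
          Ack(0, 1) = 2
          = Ack(0, 2)
          Ack(0, 2) = 3
        = Ack(0, 3)
        Ack(0, 3) = 4
      = Ack(0, 4)
      Ack(0, 4) = 5
  = Ack(1, 5)
  Ack(1, 5) = Ack(0, Ack(1, 4))
    Ack(1, 4) = Ack(0, Ack(1, 3))
      Ack(1, 3) = Ack(0, Ack(1, 2))
        Ack(1, 2) = Ack(0, Ack(1, 1))
... (trace truncated)
Result: Ack(2, 2) = 7

7


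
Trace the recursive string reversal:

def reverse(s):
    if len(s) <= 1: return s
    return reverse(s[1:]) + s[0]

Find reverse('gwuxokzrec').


reverse('gwuxokzrec') = reverse('wuxokzrec') + 'g'
reverse('wuxokzrec') = reverse('uxokzrec') + 'w'
reverse('uxokzrec') = reverse('xokzrec') + 'u'
reverse('xokzrec') = reverse('okzrec') + 'x'
reverse('okzrec') = reverse('kzrec') + 'o'
reverse('kzrec') = reverse('zrec') + 'k'
reverse('zrec') = reverse('rec') + 'z'
reverse('rec') = reverse('ec') + 'r'
reverse('ec') = reverse('c') + 'e'
reverse('c') = 'c'  (base case)
Concatenating: 'c' + 'e' + 'r' + 'z' + 'k' + 'o' + 'x' + 'u' + 'w' + 'g' = 'cerzkoxuwg'

cerzkoxuwg


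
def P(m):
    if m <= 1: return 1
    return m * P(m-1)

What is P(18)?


P(18)
= 18 * P(17)
= 18 * 17 * P(16)
= 18 * 17 * 16 * P(15)
= 18 * 17 * 16 * 15 * P(14)
= 18 * 17 * 16 * 15 * 14 * P(13)
= 18 * 17 * 16 * 15 * 14 * 13 * P(12)
= 18 * 17 * 16 * 15 * 14 * 13 * 12 * P(11)
= 18 * 17 * 16 * 15 * 14 * 13 * 12 * 11 * P(10)
= 18 * 17 * 16 * 15 * 14 * 13 * 12 * 11 * 10 * P(9)
= 18 * 17 * 16 * 15 * 14 * 13 * 12 * 11 * 10 * 9 * P(8)
= 18 * 17 * 16 * 15 * 14 * 13 * 12 * 11 * 10 * 9 * 8 * P(7)
= 18 * 17 * 16 * 15 * 14 * 13 * 12 * 11 * 10 * 9 * 8 * 7 * P(6)
= 18 * 17 * 16 * 15 * 14 * 13 * 12 * 11 * 10 * 9 * 8 * 7 * 6 * P(5)
= 18 * 17 * 16 * 15 * 14 * 13 * 12 * 11 * 10 * 9 * 8 * 7 * 6 * 5 * P(4)
= 18 * 17 * 16 * 15 * 14 * 13 * 12 * 11 * 10 * 9 * 8 * 7 * 6 * 5 * 4 * P(3)
= 18 * 17 * 16 * 15 * 14 * 13 * 12 * 11 * 10 * 9 * 8 * 7 * 6 * 5 * 4 * 3 * P(2)
= 18 * 17 * 16 * 15 * 14 * 13 * 12 * 11 * 10 * 9 * 8 * 7 * 6 * 5 * 4 * 3 * 2 * P(1)
= 18 * 17 * 16 * 15 * 14 * 13 * 12 * 11 * 10 * 9 * 8 * 7 * 6 * 5 * 4 * 3 * 2 * 1
= 6402373705728000

6402373705728000


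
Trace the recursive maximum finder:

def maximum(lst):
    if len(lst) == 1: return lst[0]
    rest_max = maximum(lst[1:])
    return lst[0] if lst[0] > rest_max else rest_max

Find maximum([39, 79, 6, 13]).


maximum([39, 79, 6, 13]): compare 39 with maximum([79, 6, 13])
maximum([79, 6, 13]): compare 79 with maximum([6, 13])
maximum([6, 13]): compare 6 with maximum([13])
maximum([13]) = 13  (base case)
Compare 6 with 13 -> 13
Compare 79 with 13 -> 79
Compare 39 with 79 -> 79

79


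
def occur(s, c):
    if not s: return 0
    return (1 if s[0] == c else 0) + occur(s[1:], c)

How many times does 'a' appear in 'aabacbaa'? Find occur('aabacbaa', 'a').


s[0]='a' == 'a' -> 1
s[0]='a' == 'a' -> 1
s[0]='b' != 'a' -> 0
s[0]='a' == 'a' -> 1
s[0]='c' != 'a' -> 0
s[0]='b' != 'a' -> 0
s[0]='a' == 'a' -> 1
s[0]='a' == 'a' -> 1
Sum: 1 + 1 + 0 + 1 + 0 + 0 + 1 + 1 = 5

5


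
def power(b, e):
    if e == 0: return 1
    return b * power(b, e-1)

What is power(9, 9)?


power(9, 9)
= 9 * power(9, 8)
= 9 * 9 * power(9, 7)
= 9 * 9 * 9 * power(9, 6)
= 9 * 9 * 9 * 9 * power(9, 5)
= 9 * 9 * 9 * 9 * 9 * power(9, 4)
= 9 * 9 * 9 * 9 * 9 * 9 * power(9, 3)
= 9 * 9 * 9 * 9 * 9 * 9 * 9 * power(9, 2)
= 9 * 9 * 9 * 9 * 9 * 9 * 9 * 9 * power(9, 1)
= 9 * 9 * 9 * 9 * 9 * 9 * 9 * 9 * 9 * power(9, 0)
= 9 * 9 * 9 * 9 * 9 * 9 * 9 * 9 * 9 * 1
= 387420489

387420489


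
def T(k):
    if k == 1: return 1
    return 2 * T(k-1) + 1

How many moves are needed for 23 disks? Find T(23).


T(23) = 2 * T(22) + 1
T(22) = 2 * T(21) + 1
T(21) = 2 * T(20) + 1
T(20) = 2 * T(19) + 1
T(19) = 2 * T(18) + 1
T(18) = 2 * T(17) + 1
T(17) = 2 * T(16) + 1
T(16) = 2 * T(15) + 1
T(15) = 2 * T(14) + 1
T(14) = 2 * T(13) + 1
T(13) = 2 * T(12) + 1
T(12) = 2 * T(11) + 1
T(11) = 2 * T(10) + 1
T(10) = 2 * T(9) + 1
T(9) = 2 * T(8) + 1
T(8) = 2 * T(7) + 1
T(7) = 2 * T(6) + 1
T(6) = 2 * T(5) + 1
T(5) = 2 * T(4) + 1
T(4) = 2 * T(3) + 1
T(3) = 2 * T(2) + 1
T(2) = 2 * T(1) + 1
T(1) = 1  (base case)
T(2) = 2 * 1 + 1 = 3
T(3) = 2 * 3 + 1 = 7
T(4) = 2 * 7 + 1 = 15
T(5) = 2 * 15 + 1 = 31
T(6) = 2 * 31 + 1 = 63
T(7) = 2 * 63 + 1 = 127
T(8) = 2 * 127 + 1 = 255
T(9) = 2 * 255 + 1 = 511
T(10) = 2 * 511 + 1 = 1023
T(11) = 2 * 1023 + 1 = 2047
T(12) = 2 * 2047 + 1 = 4095
T(13) = 2 * 4095 + 1 = 8191
T(14) = 2 * 8191 + 1 = 16383
T(15) = 2 * 16383 + 1 = 32767
T(16) = 2 * 32767 + 1 = 65535
T(17) = 2 * 65535 + 1 = 131071
T(18) = 2 * 131071 + 1 = 262143
T(19) = 2 * 262143 + 1 = 524287
T(20) = 2 * 524287 + 1 = 1048575
T(21) = 2 * 1048575 + 1 = 2097151
T(22) = 2 * 2097151 + 1 = 4194303
T(23) = 2 * 4194303 + 1 = 8388607

8388607


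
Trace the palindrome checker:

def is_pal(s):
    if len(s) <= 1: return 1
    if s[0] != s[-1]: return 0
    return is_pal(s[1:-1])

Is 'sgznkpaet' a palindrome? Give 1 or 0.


is_pal('sgznkpaet'): s[0]='s' != s[-1]='t' -> return 0
Result: 0 (not a palindrome)

0


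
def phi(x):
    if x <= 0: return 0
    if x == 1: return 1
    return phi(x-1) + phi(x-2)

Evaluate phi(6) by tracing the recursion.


Computing phi(6) bottom-up:
phi(0) = 0
phi(1) = 1
phi(2) = phi(1) + phi(0) = 1 + 0 = 1
phi(3) = phi(2) + phi(1) = 1 + 1 = 2
phi(4) = phi(3) + phi(2) = 2 + 1 = 3
phi(5) = phi(4) + phi(3) = 3 + 2 = 5
phi(6) = phi(5) + phi(4) = 5 + 3 = 8

8


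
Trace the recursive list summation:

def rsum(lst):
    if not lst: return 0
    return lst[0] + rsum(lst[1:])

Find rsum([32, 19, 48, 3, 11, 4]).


rsum([32, 19, 48, 3, 11, 4]) = 32 + rsum([19, 48, 3, 11, 4])
rsum([19, 48, 3, 11, 4]) = 19 + rsum([48, 3, 11, 4])
rsum([48, 3, 11, 4]) = 48 + rsum([3, 11, 4])
rsum([3, 11, 4]) = 3 + rsum([11, 4])
rsum([11, 4]) = 11 + rsum([4])
rsum([4]) = 4 + rsum([])
rsum([]) = 0  (base case)
Total: 32 + 19 + 48 + 3 + 11 + 4 + 0 = 117

117


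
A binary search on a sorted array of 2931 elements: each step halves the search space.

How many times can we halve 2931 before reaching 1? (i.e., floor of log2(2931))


2931 / 2 = 1465
1465 / 2 = 732
732 / 2 = 366
366 / 2 = 183
183 / 2 = 91
91 / 2 = 45
45 / 2 = 22
22 / 2 = 11
11 / 2 = 5
5 / 2 = 2
2 / 2 = 1
Reached 1 after 11 halvings

11


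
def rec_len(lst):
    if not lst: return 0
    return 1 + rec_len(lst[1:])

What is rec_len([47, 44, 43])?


rec_len([47, 44, 43]) = 1 + rec_len([44, 43])
rec_len([44, 43]) = 1 + rec_len([43])
rec_len([43]) = 1 + rec_len([])
rec_len([]) = 0  (base case)
Unwinding: 1 + 1 + 1 + 0 = 3

3


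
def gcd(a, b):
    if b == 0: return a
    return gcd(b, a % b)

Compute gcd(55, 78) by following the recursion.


gcd(55, 78) = gcd(78, 55)
gcd(78, 55) = gcd(55, 23)
gcd(55, 23) = gcd(23, 9)
gcd(23, 9) = gcd(9, 5)
gcd(9, 5) = gcd(5, 4)
gcd(5, 4) = gcd(4, 1)
gcd(4, 1) = gcd(1, 0)
gcd(1, 0) = 1  (base case)

1


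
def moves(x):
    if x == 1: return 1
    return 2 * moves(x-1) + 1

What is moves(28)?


moves(28) = 2 * moves(27) + 1
moves(27) = 2 * moves(26) + 1
moves(26) = 2 * moves(25) + 1
moves(25) = 2 * moves(24) + 1
moves(24) = 2 * moves(23) + 1
moves(23) = 2 * moves(22) + 1
moves(22) = 2 * moves(21) + 1
moves(21) = 2 * moves(20) + 1
moves(20) = 2 * moves(19) + 1
moves(19) = 2 * moves(18) + 1
moves(18) = 2 * moves(17) + 1
moves(17) = 2 * moves(16) + 1
moves(16) = 2 * moves(15) + 1
moves(15) = 2 * moves(14) + 1
moves(14) = 2 * moves(13) + 1
moves(13) = 2 * moves(12) + 1
moves(12) = 2 * moves(11) + 1
moves(11) = 2 * moves(10) + 1
moves(10) = 2 * moves(9) + 1
moves(9) = 2 * moves(8) + 1
moves(8) = 2 * moves(7) + 1
moves(7) = 2 * moves(6) + 1
moves(6) = 2 * moves(5) + 1
moves(5) = 2 * moves(4) + 1
moves(4) = 2 * moves(3) + 1
moves(3) = 2 * moves(2) + 1
moves(2) = 2 * moves(1) + 1
moves(1) = 1  (base case)
moves(2) = 2 * 1 + 1 = 3
moves(3) = 2 * 3 + 1 = 7
moves(4) = 2 * 7 + 1 = 15
moves(5) = 2 * 15 + 1 = 31
moves(6) = 2 * 31 + 1 = 63
moves(7) = 2 * 63 + 1 = 127
moves(8) = 2 * 127 + 1 = 255
moves(9) = 2 * 255 + 1 = 511
moves(10) = 2 * 511 + 1 = 1023
moves(11) = 2 * 1023 + 1 = 2047
moves(12) = 2 * 2047 + 1 = 4095
moves(13) = 2 * 4095 + 1 = 8191
moves(14) = 2 * 8191 + 1 = 16383
moves(15) = 2 * 16383 + 1 = 32767
moves(16) = 2 * 32767 + 1 = 65535
moves(17) = 2 * 65535 + 1 = 131071
moves(18) = 2 * 131071 + 1 = 262143
moves(19) = 2 * 262143 + 1 = 524287
moves(20) = 2 * 524287 + 1 = 1048575
moves(21) = 2 * 1048575 + 1 = 2097151
moves(22) = 2 * 2097151 + 1 = 4194303
moves(23) = 2 * 4194303 + 1 = 8388607
moves(24) = 2 * 8388607 + 1 = 16777215
moves(25) = 2 * 16777215 + 1 = 33554431
moves(26) = 2 * 33554431 + 1 = 67108863
moves(27) = 2 * 67108863 + 1 = 134217727
moves(28) = 2 * 134217727 + 1 = 268435455

268435455


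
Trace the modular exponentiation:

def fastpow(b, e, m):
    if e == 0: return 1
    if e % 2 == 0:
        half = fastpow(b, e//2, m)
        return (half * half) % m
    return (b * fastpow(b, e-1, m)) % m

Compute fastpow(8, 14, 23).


fastpow(8, 14, 23): e is even, compute fastpow(8, 7, 23)
  fastpow(8, 7, 23): e is odd, compute fastpow(8, 6, 23)
    fastpow(8, 6, 23): e is even, compute fastpow(8, 3, 23)
      fastpow(8, 3, 23): e is odd, compute fastpow(8, 2, 23)
        fastpow(8, 2, 23): e is even, compute fastpow(8, 1, 23)
          fastpow(8, 1, 23): e is odd, compute fastpow(8, 0, 23)
          fastpow(8, 0, 23) = 1
          (8 * 1) % 23 = 8
        half=8, (8*8) % 23 = 18
      (8 * 18) % 23 = 6
    half=6, (6*6) % 23 = 13
  (8 * 13) % 23 = 12
half=12, (12*12) % 23 = 6

6


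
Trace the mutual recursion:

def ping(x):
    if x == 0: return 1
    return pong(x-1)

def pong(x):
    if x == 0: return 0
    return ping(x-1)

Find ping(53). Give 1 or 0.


ping(53) = pong(52)
pong(52) = ping(51)
ping(51) = pong(50)
pong(50) = ping(49)
ping(49) = pong(48)
pong(48) = ping(47)
ping(47) = pong(46)
pong(46) = ping(45)
ping(45) = pong(44)
pong(44) = ping(43)
ping(43) = pong(42)
pong(42) = ping(41)
ping(41) = pong(40)
pong(40) = ping(39)
ping(39) = pong(38)
pong(38) = ping(37)
ping(37) = pong(36)
pong(36) = ping(35)
ping(35) = pong(34)
pong(34) = ping(33)
ping(33) = pong(32)
pong(32) = ping(31)
ping(31) = pong(30)
pong(30) = ping(29)
ping(29) = pong(28)
pong(28) = ping(27)
ping(27) = pong(26)
pong(26) = ping(25)
ping(25) = pong(24)
pong(24) = ping(23)
ping(23) = pong(22)
pong(22) = ping(21)
ping(21) = pong(20)
pong(20) = ping(19)
ping(19) = pong(18)
pong(18) = ping(17)
ping(17) = pong(16)
pong(16) = ping(15)
ping(15) = pong(14)
pong(14) = ping(13)
ping(13) = pong(12)
pong(12) = ping(11)
ping(11) = pong(10)
pong(10) = ping(9)
ping(9) = pong(8)
pong(8) = ping(7)
ping(7) = pong(6)
pong(6) = ping(5)
ping(5) = pong(4)
pong(4) = ping(3)
ping(3) = pong(2)
pong(2) = ping(1)
ping(1) = pong(0)
pong(0) = 0  (base case)
Result: 0

0


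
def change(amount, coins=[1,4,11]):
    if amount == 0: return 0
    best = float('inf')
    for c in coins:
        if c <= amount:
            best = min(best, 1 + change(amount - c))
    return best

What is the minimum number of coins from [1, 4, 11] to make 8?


Building up with DP:
change(0) = 0
change(1) = min(1+change(0)=1+0=1) = 1
change(2) = min(1+change(1)=1+1=2) = 2
change(3) = min(1+change(2)=1+2=3) = 3
change(4) = min(1+change(3)=1+3=4, 1+change(0)=1+0=1) = 1
change(5) = min(1+change(4)=1+1=2, 1+change(1)=1+1=2) = 2
change(6) = min(1+change(5)=1+2=3, 1+change(2)=1+2=3) = 3
change(7) = min(1+change(6)=1+3=4, 1+change(3)=1+3=4) = 4
change(8) = min(1+change(7)=1+4=5, 1+change(4)=1+1=2) = 2

2


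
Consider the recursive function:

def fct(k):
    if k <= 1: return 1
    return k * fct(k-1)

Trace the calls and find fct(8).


fct(8)
= 8 * fct(7)
= 8 * 7 * fct(6)
= 8 * 7 * 6 * fct(5)
= 8 * 7 * 6 * 5 * fct(4)
= 8 * 7 * 6 * 5 * 4 * fct(3)
= 8 * 7 * 6 * 5 * 4 * 3 * fct(2)
= 8 * 7 * 6 * 5 * 4 * 3 * 2 * fct(1)
= 8 * 7 * 6 * 5 * 4 * 3 * 2 * 1
= 40320

40320


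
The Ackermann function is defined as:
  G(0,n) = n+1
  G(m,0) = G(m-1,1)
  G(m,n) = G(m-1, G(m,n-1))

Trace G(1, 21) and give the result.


G(1, 21) = G(0, G(1, 20))
  G(1, 20) = G(0, G(1, 19))
    G(1, 19) = G(0, G(1, 18))
      G(1, 18) = G(0, G(1, 17))
        G(1, 17) = G(0, G(1, 16))
          G(1, 16) = G(0, G(1, 15))
          G(1, 15) = G(0, G(1, 14))
          G(1, 14) = G(0, G(1, 13))
          G(1, 13) = G(0, G(1, 12))
          G(1, 12) = G(0, G(1, 11))
          G(1, 11) = G(0, G(1, 10))
          G(1, 10) = G(0, G(1, 9))
          G(1, 9) = G(0, G(1, 8))
          G(1, 8) = G(0, G(1, 7))
          G(1, 7) = G(0, G(1, 6))
          G(1, 6) = G(0, G(1, 5))
          G(1, 5) = G(0, G(1, 4))
          G(1, 4) = G(0, G(1, 3))
          G(1, 3) = G(0, G(1, 2))
          G(1, 2) = G(0, G(1, 1))
          G(1, 1) = G(0, G(1, 0))
          G(1, 0) = G(0, 1)
          G(0, 1) = 2
            = G(0, 2)
          G(0, 2) = 3
... (trace truncated)
Result: G(1, 21) = 23

23


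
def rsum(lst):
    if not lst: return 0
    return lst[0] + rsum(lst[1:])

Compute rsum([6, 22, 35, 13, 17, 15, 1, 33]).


rsum([6, 22, 35, 13, 17, 15, 1, 33]) = 6 + rsum([22, 35, 13, 17, 15, 1, 33])
rsum([22, 35, 13, 17, 15, 1, 33]) = 22 + rsum([35, 13, 17, 15, 1, 33])
rsum([35, 13, 17, 15, 1, 33]) = 35 + rsum([13, 17, 15, 1, 33])
rsum([13, 17, 15, 1, 33]) = 13 + rsum([17, 15, 1, 33])
rsum([17, 15, 1, 33]) = 17 + rsum([15, 1, 33])
rsum([15, 1, 33]) = 15 + rsum([1, 33])
rsum([1, 33]) = 1 + rsum([33])
rsum([33]) = 33 + rsum([])
rsum([]) = 0  (base case)
Total: 6 + 22 + 35 + 13 + 17 + 15 + 1 + 33 + 0 = 142

142


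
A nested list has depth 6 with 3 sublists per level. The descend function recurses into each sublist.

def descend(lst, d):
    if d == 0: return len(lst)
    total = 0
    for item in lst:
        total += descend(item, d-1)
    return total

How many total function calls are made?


At depth 0 (root): 1 call
At depth 1: each of 1 parents calls descend on 3 children = 3 calls
At depth 2: each of 3 parents calls descend on 3 children = 9 calls
At depth 3: each of 9 parents calls descend on 3 children = 27 calls
At depth 4: each of 27 parents calls descend on 3 children = 81 calls
At depth 5: each of 81 parents calls descend on 3 children = 243 calls
At depth 6: each of 243 parents calls descend on 3 children = 729 calls
Total: 1 + 3 + 9 + 27 + 81 + 243 + 729 = 1093

1093


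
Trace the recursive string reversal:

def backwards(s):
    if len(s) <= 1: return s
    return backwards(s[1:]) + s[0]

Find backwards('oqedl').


backwards('oqedl') = backwards('qedl') + 'o'
backwards('qedl') = backwards('edl') + 'q'
backwards('edl') = backwards('dl') + 'e'
backwards('dl') = backwards('l') + 'd'
backwards('l') = 'l'  (base case)
Concatenating: 'l' + 'd' + 'e' + 'q' + 'o' = 'ldeqo'

ldeqo


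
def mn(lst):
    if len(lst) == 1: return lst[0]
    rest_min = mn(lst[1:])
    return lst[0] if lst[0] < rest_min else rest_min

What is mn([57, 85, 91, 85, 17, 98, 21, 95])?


mn([57, 85, 91, 85, 17, 98, 21, 95]): compare 57 with mn([85, 91, 85, 17, 98, 21, 95])
mn([85, 91, 85, 17, 98, 21, 95]): compare 85 with mn([91, 85, 17, 98, 21, 95])
mn([91, 85, 17, 98, 21, 95]): compare 91 with mn([85, 17, 98, 21, 95])
mn([85, 17, 98, 21, 95]): compare 85 with mn([17, 98, 21, 95])
mn([17, 98, 21, 95]): compare 17 with mn([98, 21, 95])
mn([98, 21, 95]): compare 98 with mn([21, 95])
mn([21, 95]): compare 21 with mn([95])
mn([95]) = 95  (base case)
Compare 21 with 95 -> 21
Compare 98 with 21 -> 21
Compare 17 with 21 -> 17
Compare 85 with 17 -> 17
Compare 91 with 17 -> 17
Compare 85 with 17 -> 17
Compare 57 with 17 -> 17

17


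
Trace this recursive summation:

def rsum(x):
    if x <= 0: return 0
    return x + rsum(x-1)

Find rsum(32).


rsum(32)
= 32 + 31 + 30 + 29 + 28 + 27 + 26 + 25 + 24 + 23 + 22 + 21 + 20 + 19 + 18 + 17 + 16 + 15 + 14 + 13 + 12 + 11 + 10 + 9 + 8 + 7 + 6 + 5 + 4 + 3 + 2 + 1 + rsum(0)
= 32 + 31 + 30 + 29 + 28 + 27 + 26 + 25 + 24 + 23 + 22 + 21 + 20 + 19 + 18 + 17 + 16 + 15 + 14 + 13 + 12 + 11 + 10 + 9 + 8 + 7 + 6 + 5 + 4 + 3 + 2 + 1 + 0
= 528

528


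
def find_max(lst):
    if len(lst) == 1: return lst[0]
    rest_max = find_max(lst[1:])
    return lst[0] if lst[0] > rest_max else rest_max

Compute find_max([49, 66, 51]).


find_max([49, 66, 51]): compare 49 with find_max([66, 51])
find_max([66, 51]): compare 66 with find_max([51])
find_max([51]) = 51  (base case)
Compare 66 with 51 -> 66
Compare 49 with 66 -> 66

66


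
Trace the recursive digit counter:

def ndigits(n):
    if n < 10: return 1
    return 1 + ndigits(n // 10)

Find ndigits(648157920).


ndigits(648157920) = 1 + ndigits(64815792)
ndigits(64815792) = 1 + ndigits(6481579)
ndigits(6481579) = 1 + ndigits(648157)
ndigits(648157) = 1 + ndigits(64815)
ndigits(64815) = 1 + ndigits(6481)
ndigits(6481) = 1 + ndigits(648)
ndigits(648) = 1 + ndigits(64)
ndigits(64) = 1 + ndigits(6)
ndigits(6) = 1  (base case: 6 < 10)
Unwinding: 1 + 1 + 1 + 1 + 1 + 1 + 1 + 1 + 1 = 9

9


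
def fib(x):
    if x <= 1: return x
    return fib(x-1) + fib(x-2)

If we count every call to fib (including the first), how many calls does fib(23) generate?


Let C(n) = total calls for fib(n)
C(0) = 1, C(1) = 1
C(2) = 1 + C(1) + C(0) = 1 + 1 + 1 = 3
C(3) = 1 + C(2) + C(1) = 1 + 3 + 1 = 5
C(4) = 1 + C(3) + C(2) = 1 + 5 + 3 = 9
C(5) = 1 + C(4) + C(3) = 1 + 9 + 5 = 15
C(6) = 1 + C(5) + C(4) = 1 + 15 + 9 = 25
C(7) = 1 + C(6) + C(5) = 1 + 25 + 15 = 41
C(8) = 1 + C(7) + C(6) = 1 + 41 + 25 = 67
C(9) = 1 + C(8) + C(7) = 1 + 67 + 41 = 109
C(10) = 1 + C(9) + C(8) = 1 + 109 + 67 = 177
C(11) = 1 + C(10) + C(9) = 1 + 177 + 109 = 287
C(12) = 1 + C(11) + C(10) = 1 + 287 + 177 = 465
C(13) = 1 + C(12) + C(11) = 1 + 465 + 287 = 753
C(14) = 1 + C(13) + C(12) = 1 + 753 + 465 = 1219
C(15) = 1 + C(14) + C(13) = 1 + 1219 + 753 = 1973
C(16) = 1 + C(15) + C(14) = 1 + 1973 + 1219 = 3193
C(17) = 1 + C(16) + C(15) = 1 + 3193 + 1973 = 5167
C(18) = 1 + C(17) + C(16) = 1 + 5167 + 3193 = 8361
C(19) = 1 + C(18) + C(17) = 1 + 8361 + 5167 = 13529
C(20) = 1 + C(19) + C(18) = 1 + 13529 + 8361 = 21891
C(21) = 1 + C(20) + C(19) = 1 + 21891 + 13529 = 35421
C(22) = 1 + C(21) + C(20) = 1 + 35421 + 21891 = 57313
C(23) = 1 + C(22) + C(21) = 1 + 57313 + 35421 = 92735

92735


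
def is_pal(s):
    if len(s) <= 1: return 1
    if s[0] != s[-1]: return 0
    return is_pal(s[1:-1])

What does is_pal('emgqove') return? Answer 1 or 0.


is_pal('emgqove'): s[0]='e' == s[-1]='e' -> check is_pal('mgqov')
is_pal('mgqov'): s[0]='m' != s[-1]='v' -> return 0
Result: 0 (not a palindrome)

0


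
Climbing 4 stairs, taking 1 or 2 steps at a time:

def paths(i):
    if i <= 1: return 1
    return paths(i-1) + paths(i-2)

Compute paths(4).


Building up from base cases:
paths(0) = 1
paths(1) = 1
paths(2) = paths(1) + paths(0) = 1 + 1 = 2
paths(3) = paths(2) + paths(1) = 2 + 1 = 3
paths(4) = paths(3) + paths(2) = 3 + 2 = 5

5


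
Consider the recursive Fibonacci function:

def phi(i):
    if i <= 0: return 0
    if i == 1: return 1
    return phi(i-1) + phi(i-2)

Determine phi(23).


Computing phi(23) bottom-up:
phi(0) = 0
phi(1) = 1
phi(2) = phi(1) + phi(0) = 1 + 0 = 1
phi(3) = phi(2) + phi(1) = 1 + 1 = 2
phi(4) = phi(3) + phi(2) = 2 + 1 = 3
phi(5) = phi(4) + phi(3) = 3 + 2 = 5
phi(6) = phi(5) + phi(4) = 5 + 3 = 8
phi(7) = phi(6) + phi(5) = 8 + 5 = 13
phi(8) = phi(7) + phi(6) = 13 + 8 = 21
phi(9) = phi(8) + phi(7) = 21 + 13 = 34
phi(10) = phi(9) + phi(8) = 34 + 21 = 55
phi(11) = phi(10) + phi(9) = 55 + 34 = 89
phi(12) = phi(11) + phi(10) = 89 + 55 = 144
phi(13) = phi(12) + phi(11) = 144 + 89 = 233
phi(14) = phi(13) + phi(12) = 233 + 144 = 377
phi(15) = phi(14) + phi(13) = 377 + 233 = 610
phi(16) = phi(15) + phi(14) = 610 + 377 = 987
phi(17) = phi(16) + phi(15) = 987 + 610 = 1597
phi(18) = phi(17) + phi(16) = 1597 + 987 = 2584
phi(19) = phi(18) + phi(17) = 2584 + 1597 = 4181
phi(20) = phi(19) + phi(18) = 4181 + 2584 = 6765
phi(21) = phi(20) + phi(19) = 6765 + 4181 = 10946
phi(22) = phi(21) + phi(20) = 10946 + 6765 = 17711
phi(23) = phi(22) + phi(21) = 17711 + 10946 = 28657

28657


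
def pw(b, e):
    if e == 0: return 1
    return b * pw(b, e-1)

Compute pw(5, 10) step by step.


pw(5, 10)
= 5 * pw(5, 9)
= 5 * 5 * pw(5, 8)
= 5 * 5 * 5 * pw(5, 7)
= 5 * 5 * 5 * 5 * pw(5, 6)
= 5 * 5 * 5 * 5 * 5 * pw(5, 5)
= 5 * 5 * 5 * 5 * 5 * 5 * pw(5, 4)
= 5 * 5 * 5 * 5 * 5 * 5 * 5 * pw(5, 3)
= 5 * 5 * 5 * 5 * 5 * 5 * 5 * 5 * pw(5, 2)
= 5 * 5 * 5 * 5 * 5 * 5 * 5 * 5 * 5 * pw(5, 1)
= 5 * 5 * 5 * 5 * 5 * 5 * 5 * 5 * 5 * 5 * pw(5, 0)
= 5 * 5 * 5 * 5 * 5 * 5 * 5 * 5 * 5 * 5 * 1
= 9765625

9765625


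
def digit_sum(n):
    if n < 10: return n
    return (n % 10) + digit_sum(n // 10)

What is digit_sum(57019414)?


digit_sum(57019414) = 4 + digit_sum(5701941)
digit_sum(5701941) = 1 + digit_sum(570194)
digit_sum(570194) = 4 + digit_sum(57019)
digit_sum(57019) = 9 + digit_sum(5701)
digit_sum(5701) = 1 + digit_sum(570)
digit_sum(570) = 0 + digit_sum(57)
digit_sum(57) = 7 + digit_sum(5)
digit_sum(5) = 5  (base case)
Total: 4 + 1 + 4 + 9 + 1 + 0 + 7 + 5 = 31

31


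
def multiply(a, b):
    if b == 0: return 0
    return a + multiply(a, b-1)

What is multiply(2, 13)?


multiply(2, 13) = 2 + multiply(2, 12)
multiply(2, 12) = 2 + multiply(2, 11)
multiply(2, 11) = 2 + multiply(2, 10)
multiply(2, 10) = 2 + multiply(2, 9)
multiply(2, 9) = 2 + multiply(2, 8)
multiply(2, 8) = 2 + multiply(2, 7)
multiply(2, 7) = 2 + multiply(2, 6)
multiply(2, 6) = 2 + multiply(2, 5)
multiply(2, 5) = 2 + multiply(2, 4)
multiply(2, 4) = 2 + multiply(2, 3)
multiply(2, 3) = 2 + multiply(2, 2)
multiply(2, 2) = 2 + multiply(2, 1)
multiply(2, 1) = 2 + multiply(2, 0)
multiply(2, 0) = 0  (base case)
Total: 2 + 2 + 2 + 2 + 2 + 2 + 2 + 2 + 2 + 2 + 2 + 2 + 2 + 0 = 26

26


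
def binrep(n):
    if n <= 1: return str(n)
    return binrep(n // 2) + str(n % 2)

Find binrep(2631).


binrep(2631) = binrep(1315) + '1'
binrep(1315) = binrep(657) + '1'
binrep(657) = binrep(328) + '1'
binrep(328) = binrep(164) + '0'
binrep(164) = binrep(82) + '0'
binrep(82) = binrep(41) + '0'
binrep(41) = binrep(20) + '1'
binrep(20) = binrep(10) + '0'
binrep(10) = binrep(5) + '0'
binrep(5) = binrep(2) + '1'
binrep(2) = binrep(1) + '0'
binrep(1) = '1'  (base case)
Concatenating: '1' + '0' + '1' + '0' + '0' + '1' + '0' + '0' + '0' + '1' + '1' + '1' = '101001000111'

101001000111


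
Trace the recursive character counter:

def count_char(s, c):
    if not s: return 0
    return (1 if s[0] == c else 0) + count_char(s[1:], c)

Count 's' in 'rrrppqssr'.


s[0]='r' != 's' -> 0
s[0]='r' != 's' -> 0
s[0]='r' != 's' -> 0
s[0]='p' != 's' -> 0
s[0]='p' != 's' -> 0
s[0]='q' != 's' -> 0
s[0]='s' == 's' -> 1
s[0]='s' == 's' -> 1
s[0]='r' != 's' -> 0
Sum: 0 + 0 + 0 + 0 + 0 + 0 + 1 + 1 + 0 = 2

2


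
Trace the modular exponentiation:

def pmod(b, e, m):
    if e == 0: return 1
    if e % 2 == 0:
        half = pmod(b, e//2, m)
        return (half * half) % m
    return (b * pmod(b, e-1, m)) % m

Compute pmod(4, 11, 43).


pmod(4, 11, 43): e is odd, compute pmod(4, 10, 43)
  pmod(4, 10, 43): e is even, compute pmod(4, 5, 43)
    pmod(4, 5, 43): e is odd, compute pmod(4, 4, 43)
      pmod(4, 4, 43): e is even, compute pmod(4, 2, 43)
        pmod(4, 2, 43): e is even, compute pmod(4, 1, 43)
          pmod(4, 1, 43): e is odd, compute pmod(4, 0, 43)
          pmod(4, 0, 43) = 1
          (4 * 1) % 43 = 4
        half=4, (4*4) % 43 = 16
      half=16, (16*16) % 43 = 41
    (4 * 41) % 43 = 35
  half=35, (35*35) % 43 = 21
(4 * 21) % 43 = 41

41


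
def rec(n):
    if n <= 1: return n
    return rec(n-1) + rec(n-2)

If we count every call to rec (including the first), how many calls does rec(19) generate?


Let C(n) = total calls for rec(n)
C(0) = 1, C(1) = 1
C(2) = 1 + C(1) + C(0) = 1 + 1 + 1 = 3
C(3) = 1 + C(2) + C(1) = 1 + 3 + 1 = 5
C(4) = 1 + C(3) + C(2) = 1 + 5 + 3 = 9
C(5) = 1 + C(4) + C(3) = 1 + 9 + 5 = 15
C(6) = 1 + C(5) + C(4) = 1 + 15 + 9 = 25
C(7) = 1 + C(6) + C(5) = 1 + 25 + 15 = 41
C(8) = 1 + C(7) + C(6) = 1 + 41 + 25 = 67
C(9) = 1 + C(8) + C(7) = 1 + 67 + 41 = 109
C(10) = 1 + C(9) + C(8) = 1 + 109 + 67 = 177
C(11) = 1 + C(10) + C(9) = 1 + 177 + 109 = 287
C(12) = 1 + C(11) + C(10) = 1 + 287 + 177 = 465
C(13) = 1 + C(12) + C(11) = 1 + 465 + 287 = 753
C(14) = 1 + C(13) + C(12) = 1 + 753 + 465 = 1219
C(15) = 1 + C(14) + C(13) = 1 + 1219 + 753 = 1973
C(16) = 1 + C(15) + C(14) = 1 + 1973 + 1219 = 3193
C(17) = 1 + C(16) + C(15) = 1 + 3193 + 1973 = 5167
C(18) = 1 + C(17) + C(16) = 1 + 5167 + 3193 = 8361
C(19) = 1 + C(18) + C(17) = 1 + 8361 + 5167 = 13529

13529
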